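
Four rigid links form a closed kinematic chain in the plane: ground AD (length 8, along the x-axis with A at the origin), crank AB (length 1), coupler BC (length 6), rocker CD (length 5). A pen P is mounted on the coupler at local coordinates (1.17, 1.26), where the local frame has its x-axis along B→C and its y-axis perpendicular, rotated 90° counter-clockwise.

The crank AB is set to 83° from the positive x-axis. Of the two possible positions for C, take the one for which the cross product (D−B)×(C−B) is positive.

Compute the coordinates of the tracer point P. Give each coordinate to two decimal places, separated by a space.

0.45 2.68

A=(0,0), D=(8.00,0)
B = A + 1.00·(cos83°, sin83°) = (0.1219, 0.9925)
|BD| = 7.9404
circle(B,6.00) ∩ circle(D,5.00): a=4.6629, h=3.7759
  candidates: C₊=(5.2202,4.1560) cross=29.982; C₋=(4.2762,-3.3366) cross=-29.982
  mode + wants cross > 0 → take C=(5.2202,4.1560) (cross=29.982)
ex = (C−B)/|BC| = (0.8497,0.5272); ey = (-0.5272,0.8497)
P = B + 1.17·ex + 1.26·ey = (0.4517,2.6801)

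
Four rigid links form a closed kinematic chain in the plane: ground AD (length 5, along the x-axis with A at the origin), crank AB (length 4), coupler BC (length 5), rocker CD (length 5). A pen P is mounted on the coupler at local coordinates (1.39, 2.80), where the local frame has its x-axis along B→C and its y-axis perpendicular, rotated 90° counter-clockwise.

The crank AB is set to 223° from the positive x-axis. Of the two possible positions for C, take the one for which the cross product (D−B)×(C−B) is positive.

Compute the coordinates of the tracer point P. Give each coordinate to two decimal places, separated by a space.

-4.28 0.09

A=(0,0), D=(5.00,0)
B = A + 4.00·(cos223°, sin223°) = (-2.9254, -2.7280)
|BD| = 8.3818
circle(B,5.00) ∩ circle(D,5.00): a=4.1909, h=2.7270
  candidates: C₊=(0.1497,1.2145) cross=22.857; C₋=(1.9248,-3.9425) cross=-22.857
  mode + wants cross > 0 → take C=(0.1497,1.2145) (cross=22.857)
ex = (C−B)/|BC| = (0.6150,0.7885); ey = (-0.7885,0.6150)
P = B + 1.39·ex + 2.80·ey = (-4.2783,0.0901)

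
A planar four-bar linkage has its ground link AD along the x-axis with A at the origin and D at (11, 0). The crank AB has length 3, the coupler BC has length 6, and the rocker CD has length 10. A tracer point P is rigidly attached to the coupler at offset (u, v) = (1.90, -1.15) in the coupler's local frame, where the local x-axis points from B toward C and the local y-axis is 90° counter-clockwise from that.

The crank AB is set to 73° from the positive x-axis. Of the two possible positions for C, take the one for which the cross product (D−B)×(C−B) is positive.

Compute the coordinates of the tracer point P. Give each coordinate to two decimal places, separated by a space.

A=(0,0), D=(11.00,0)
B = A + 3.00·(cos73°, sin73°) = (0.8771, 2.8689)
|BD| = 10.5216
circle(B,6.00) ∩ circle(D,10.00): a=2.2194, h=5.5744
  candidates: C₊=(4.5324,7.6269) cross=58.652; C₋=(1.4925,-3.0994) cross=-58.652
  mode + wants cross > 0 → take C=(4.5324,7.6269) (cross=58.652)
ex = (C−B)/|BC| = (0.6092,0.7930); ey = (-0.7930,0.6092)
P = B + 1.90·ex + -1.15·ey = (2.9466,3.6750)

2.95 3.68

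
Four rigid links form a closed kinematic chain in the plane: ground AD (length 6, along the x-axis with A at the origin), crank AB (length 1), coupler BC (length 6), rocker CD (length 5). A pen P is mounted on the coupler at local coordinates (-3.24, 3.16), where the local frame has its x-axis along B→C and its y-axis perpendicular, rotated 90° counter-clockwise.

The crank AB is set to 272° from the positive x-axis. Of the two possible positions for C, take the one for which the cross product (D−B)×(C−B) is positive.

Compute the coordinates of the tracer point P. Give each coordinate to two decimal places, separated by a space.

A=(0,0), D=(6.00,0)
B = A + 1.00·(cos272°, sin272°) = (0.0349, -0.9994)
|BD| = 6.0482
circle(B,6.00) ∩ circle(D,5.00): a=3.9335, h=4.5308
  candidates: C₊=(3.1657,4.1190) cross=27.403; C₋=(4.6630,-4.8179) cross=-27.403
  mode + wants cross > 0 → take C=(3.1657,4.1190) (cross=27.403)
ex = (C−B)/|BC| = (0.5218,0.8531); ey = (-0.8531,0.5218)
P = B + -3.24·ex + 3.16·ey = (-4.3514,-2.1145)

-4.35 -2.11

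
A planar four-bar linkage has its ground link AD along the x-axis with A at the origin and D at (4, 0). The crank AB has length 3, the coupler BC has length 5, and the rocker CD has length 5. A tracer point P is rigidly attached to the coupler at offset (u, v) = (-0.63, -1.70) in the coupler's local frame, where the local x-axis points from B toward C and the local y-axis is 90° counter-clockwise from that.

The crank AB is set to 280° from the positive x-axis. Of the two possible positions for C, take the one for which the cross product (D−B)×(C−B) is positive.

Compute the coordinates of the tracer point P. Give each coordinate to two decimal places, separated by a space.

A=(0,0), D=(4.00,0)
B = A + 3.00·(cos280°, sin280°) = (0.5209, -2.9544)
|BD| = 4.5643
circle(B,5.00) ∩ circle(D,5.00): a=2.2821, h=4.4488
  candidates: C₊=(-0.6192,1.9138) cross=20.306; C₋=(5.1402,-4.8683) cross=-20.306
  mode + wants cross > 0 → take C=(-0.6192,1.9138) (cross=20.306)
ex = (C−B)/|BC| = (-0.2280,0.9737); ey = (-0.9737,-0.2280)
P = B + -0.63·ex + -1.70·ey = (2.3198,-3.1802)

2.32 -3.18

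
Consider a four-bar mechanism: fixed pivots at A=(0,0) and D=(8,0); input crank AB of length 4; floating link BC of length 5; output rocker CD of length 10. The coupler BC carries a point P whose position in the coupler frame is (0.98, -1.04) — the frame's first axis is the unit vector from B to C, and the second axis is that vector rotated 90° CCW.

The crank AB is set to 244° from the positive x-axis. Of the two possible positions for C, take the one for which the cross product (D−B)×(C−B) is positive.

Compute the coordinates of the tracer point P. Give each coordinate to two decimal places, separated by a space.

-0.74 -2.58

A=(0,0), D=(8.00,0)
B = A + 4.00·(cos244°, sin244°) = (-1.7535, -3.5952)
|BD| = 10.3950
circle(B,5.00) ∩ circle(D,10.00): a=1.5900, h=4.7405
  candidates: C₊=(-1.9011,1.4026) cross=49.277; C₋=(1.3779,-7.4932) cross=-49.277
  mode + wants cross > 0 → take C=(-1.9011,1.4026) (cross=49.277)
ex = (C−B)/|BC| = (-0.0295,0.9996); ey = (-0.9996,-0.0295)
P = B + 0.98·ex + -1.04·ey = (-0.7429,-2.5849)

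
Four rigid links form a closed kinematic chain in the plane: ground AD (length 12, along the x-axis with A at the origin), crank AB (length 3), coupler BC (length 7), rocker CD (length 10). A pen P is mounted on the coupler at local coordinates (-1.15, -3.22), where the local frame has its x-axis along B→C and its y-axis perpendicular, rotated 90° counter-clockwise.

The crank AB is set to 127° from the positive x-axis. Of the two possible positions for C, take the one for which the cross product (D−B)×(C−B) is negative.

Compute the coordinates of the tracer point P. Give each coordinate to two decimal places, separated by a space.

A=(0,0), D=(12.00,0)
B = A + 3.00·(cos127°, sin127°) = (-1.8054, 2.3959)
|BD| = 14.0118
circle(B,7.00) ∩ circle(D,10.00): a=5.1860, h=4.7016
  candidates: C₊=(4.1081,6.1415) cross=65.878; C₋=(2.5002,-3.1232) cross=-65.878
  mode - wants cross < 0 → take C=(2.5002,-3.1232) (cross=-65.878)
ex = (C−B)/|BC| = (0.6151,-0.7885); ey = (0.7885,0.6151)
P = B + -1.15·ex + -3.22·ey = (-5.0516,1.3220)

-5.05 1.32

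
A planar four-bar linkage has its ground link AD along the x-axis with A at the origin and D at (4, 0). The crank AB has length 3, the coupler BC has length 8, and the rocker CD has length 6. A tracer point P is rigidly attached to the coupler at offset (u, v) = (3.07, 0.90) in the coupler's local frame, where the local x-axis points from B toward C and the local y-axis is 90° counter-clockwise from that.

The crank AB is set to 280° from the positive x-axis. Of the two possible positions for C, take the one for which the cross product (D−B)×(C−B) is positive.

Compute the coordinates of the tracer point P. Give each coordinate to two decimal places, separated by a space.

A=(0,0), D=(4.00,0)
B = A + 3.00·(cos280°, sin280°) = (0.5209, -2.9544)
|BD| = 4.5643
circle(B,8.00) ∩ circle(D,6.00): a=5.3494, h=5.9484
  candidates: C₊=(0.7481,5.0424) cross=27.150; C₋=(8.4489,-4.0259) cross=-27.150
  mode + wants cross > 0 → take C=(0.7481,5.0424) (cross=27.150)
ex = (C−B)/|BC| = (0.0284,0.9996); ey = (-0.9996,0.0284)
P = B + 3.07·ex + 0.90·ey = (-0.2915,0.1399)

-0.29 0.14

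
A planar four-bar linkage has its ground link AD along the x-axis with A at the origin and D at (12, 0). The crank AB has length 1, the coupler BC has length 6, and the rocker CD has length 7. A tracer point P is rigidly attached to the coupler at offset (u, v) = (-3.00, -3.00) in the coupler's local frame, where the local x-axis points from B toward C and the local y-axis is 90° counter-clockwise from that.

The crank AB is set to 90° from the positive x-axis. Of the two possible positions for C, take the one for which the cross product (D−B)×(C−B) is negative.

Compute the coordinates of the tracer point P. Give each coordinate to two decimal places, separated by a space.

A=(0,0), D=(12.00,0)
B = A + 1.00·(cos90°, sin90°) = (0.0000, 1.0000)
|BD| = 12.0416
circle(B,6.00) ∩ circle(D,7.00): a=5.4810, h=2.4410
  candidates: C₊=(5.6648,2.9774) cross=29.394; C₋=(5.2594,-1.8878) cross=-29.394
  mode - wants cross < 0 → take C=(5.2594,-1.8878) (cross=-29.394)
ex = (C−B)/|BC| = (0.8766,-0.4813); ey = (0.4813,0.8766)
P = B + -3.00·ex + -3.00·ey = (-4.0736,-0.1858)

-4.07 -0.19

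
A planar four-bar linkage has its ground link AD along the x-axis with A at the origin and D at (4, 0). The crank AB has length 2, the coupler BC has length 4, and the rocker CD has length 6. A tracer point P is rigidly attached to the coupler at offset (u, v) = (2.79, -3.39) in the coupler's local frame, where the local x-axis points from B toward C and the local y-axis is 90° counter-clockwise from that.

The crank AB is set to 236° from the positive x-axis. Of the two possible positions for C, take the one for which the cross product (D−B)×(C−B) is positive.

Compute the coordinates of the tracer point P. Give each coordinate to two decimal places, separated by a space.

A=(0,0), D=(4.00,0)
B = A + 2.00·(cos236°, sin236°) = (-1.1184, -1.6581)
|BD| = 5.3802
circle(B,4.00) ∩ circle(D,6.00): a=0.8315, h=3.9126
  candidates: C₊=(-1.5332,2.3204) cross=21.051; C₋=(0.8784,-5.1240) cross=-21.051
  mode + wants cross > 0 → take C=(-1.5332,2.3204) (cross=21.051)
ex = (C−B)/|BC| = (-0.1037,0.9946); ey = (-0.9946,-0.1037)
P = B + 2.79·ex + -3.39·ey = (1.9640,1.4684)

1.96 1.47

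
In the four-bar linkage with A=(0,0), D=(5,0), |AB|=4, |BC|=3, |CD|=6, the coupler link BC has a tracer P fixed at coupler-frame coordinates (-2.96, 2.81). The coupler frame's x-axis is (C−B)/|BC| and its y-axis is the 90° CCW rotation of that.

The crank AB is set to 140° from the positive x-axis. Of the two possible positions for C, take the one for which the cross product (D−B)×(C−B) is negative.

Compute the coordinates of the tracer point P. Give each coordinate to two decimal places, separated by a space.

A=(0,0), D=(5.00,0)
B = A + 4.00·(cos140°, sin140°) = (-3.0642, 2.5712)
|BD| = 8.4641
circle(B,3.00) ∩ circle(D,6.00): a=2.6371, h=1.4303
  candidates: C₊=(-0.1172,3.1328) cross=12.106; C₋=(-0.9862,0.4074) cross=-12.106
  mode - wants cross < 0 → take C=(-0.9862,0.4074) (cross=-12.106)
ex = (C−B)/|BC| = (0.6927,-0.7212); ey = (0.7212,0.6927)
P = B + -2.96·ex + 2.81·ey = (-3.0878,6.6525)

-3.09 6.65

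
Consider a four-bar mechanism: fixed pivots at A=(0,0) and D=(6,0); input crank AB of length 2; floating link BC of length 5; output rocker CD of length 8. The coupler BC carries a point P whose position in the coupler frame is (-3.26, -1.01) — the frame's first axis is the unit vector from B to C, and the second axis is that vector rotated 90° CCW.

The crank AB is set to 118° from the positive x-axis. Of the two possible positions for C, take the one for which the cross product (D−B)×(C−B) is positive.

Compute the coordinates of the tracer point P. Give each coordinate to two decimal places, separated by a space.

-1.35 -1.62

A=(0,0), D=(6.00,0)
B = A + 2.00·(cos118°, sin118°) = (-0.9389, 1.7659)
|BD| = 7.1601
circle(B,5.00) ∩ circle(D,8.00): a=0.8566, h=4.9261
  candidates: C₊=(1.1062,6.3285) cross=35.271; C₋=(-1.3237,-3.2193) cross=-35.271
  mode + wants cross > 0 → take C=(1.1062,6.3285) (cross=35.271)
ex = (C−B)/|BC| = (0.4090,0.9125); ey = (-0.9125,0.4090)
P = B + -3.26·ex + -1.01·ey = (-1.3507,-1.6220)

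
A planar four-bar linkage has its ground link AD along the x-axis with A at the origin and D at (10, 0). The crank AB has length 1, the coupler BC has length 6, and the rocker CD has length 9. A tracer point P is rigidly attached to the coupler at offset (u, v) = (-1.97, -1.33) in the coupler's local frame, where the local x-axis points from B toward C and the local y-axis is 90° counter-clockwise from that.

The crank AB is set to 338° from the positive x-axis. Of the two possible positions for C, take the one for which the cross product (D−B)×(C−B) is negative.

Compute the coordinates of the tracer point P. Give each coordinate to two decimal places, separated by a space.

-1.05 0.94

A=(0,0), D=(10.00,0)
B = A + 1.00·(cos338°, sin338°) = (0.9272, -0.3746)
|BD| = 9.0805
circle(B,6.00) ∩ circle(D,9.00): a=2.0624, h=5.6344
  candidates: C₊=(2.7554,5.3401) cross=51.163; C₋=(3.2203,-5.9191) cross=-51.163
  mode - wants cross < 0 → take C=(3.2203,-5.9191) (cross=-51.163)
ex = (C−B)/|BC| = (0.3822,-0.9241); ey = (0.9241,0.3822)
P = B + -1.97·ex + -1.33·ey = (-1.0548,0.9375)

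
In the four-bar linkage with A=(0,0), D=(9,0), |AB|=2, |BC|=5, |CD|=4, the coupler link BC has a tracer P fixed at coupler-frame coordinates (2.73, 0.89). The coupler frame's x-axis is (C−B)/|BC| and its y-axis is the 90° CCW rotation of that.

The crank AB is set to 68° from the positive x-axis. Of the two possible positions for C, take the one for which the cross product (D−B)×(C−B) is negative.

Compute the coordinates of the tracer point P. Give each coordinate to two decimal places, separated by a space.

3.55 1.24

A=(0,0), D=(9.00,0)
B = A + 2.00·(cos68°, sin68°) = (0.7492, 1.8544)
|BD| = 8.4566
circle(B,5.00) ∩ circle(D,4.00): a=4.7604, h=1.5291
  candidates: C₊=(5.7291,2.3024) cross=12.931; C₋=(5.0585,-0.6814) cross=-12.931
  mode - wants cross < 0 → take C=(5.0585,-0.6814) (cross=-12.931)
ex = (C−B)/|BC| = (0.8619,-0.5072); ey = (0.5072,0.8619)
P = B + 2.73·ex + 0.89·ey = (3.5534,1.2369)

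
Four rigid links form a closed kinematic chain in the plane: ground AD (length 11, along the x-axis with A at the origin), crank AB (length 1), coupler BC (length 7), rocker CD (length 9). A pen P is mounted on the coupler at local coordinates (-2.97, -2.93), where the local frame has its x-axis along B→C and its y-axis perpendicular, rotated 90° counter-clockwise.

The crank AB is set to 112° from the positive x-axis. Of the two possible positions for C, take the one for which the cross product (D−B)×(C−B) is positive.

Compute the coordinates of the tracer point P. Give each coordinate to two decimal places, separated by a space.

A=(0,0), D=(11.00,0)
B = A + 1.00·(cos112°, sin112°) = (-0.3746, 0.9272)
|BD| = 11.4123
circle(B,7.00) ∩ circle(D,9.00): a=4.3042, h=5.5203
  candidates: C₊=(4.3638,6.0796) cross=63.000; C₋=(3.4668,-4.9246) cross=-63.000
  mode + wants cross > 0 → take C=(4.3638,6.0796) (cross=63.000)
ex = (C−B)/|BC| = (0.6769,0.7361); ey = (-0.7361,0.6769)
P = B + -2.97·ex + -2.93·ey = (-0.2284,-3.2423)

-0.23 -3.24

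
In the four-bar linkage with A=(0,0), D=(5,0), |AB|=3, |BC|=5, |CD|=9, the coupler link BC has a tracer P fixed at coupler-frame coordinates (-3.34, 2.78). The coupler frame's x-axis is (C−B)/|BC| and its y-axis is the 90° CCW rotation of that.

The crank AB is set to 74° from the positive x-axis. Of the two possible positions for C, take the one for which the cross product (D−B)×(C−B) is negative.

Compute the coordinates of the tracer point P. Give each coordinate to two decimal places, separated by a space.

A=(0,0), D=(5.00,0)
B = A + 3.00·(cos74°, sin74°) = (0.8269, 2.8838)
|BD| = 5.0726
circle(B,5.00) ∩ circle(D,9.00): a=-2.9836, h=4.0122
  candidates: C₊=(0.6533,7.8808) cross=20.352; C₋=(-3.9086,1.2792) cross=-20.352
  mode - wants cross < 0 → take C=(-3.9086,1.2792) (cross=-20.352)
ex = (C−B)/|BC| = (-0.9471,-0.3209); ey = (0.3209,-0.9471)
P = B + -3.34·ex + 2.78·ey = (4.8824,1.3227)

4.88 1.32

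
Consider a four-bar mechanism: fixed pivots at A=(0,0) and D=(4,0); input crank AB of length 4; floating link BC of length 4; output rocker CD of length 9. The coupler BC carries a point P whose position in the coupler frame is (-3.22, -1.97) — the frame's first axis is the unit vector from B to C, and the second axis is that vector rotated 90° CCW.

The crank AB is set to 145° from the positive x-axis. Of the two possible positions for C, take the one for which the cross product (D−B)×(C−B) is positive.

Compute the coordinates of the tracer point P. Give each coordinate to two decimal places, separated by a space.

-1.96 -1.25

A=(0,0), D=(4.00,0)
B = A + 4.00·(cos145°, sin145°) = (-3.2766, 2.2943)
|BD| = 7.6297
circle(B,4.00) ∩ circle(D,9.00): a=-0.4448, h=3.9752
  candidates: C₊=(-2.5054,6.2193) cross=30.330; C₋=(-4.8962,-1.3632) cross=-30.330
  mode + wants cross > 0 → take C=(-2.5054,6.2193) (cross=30.330)
ex = (C−B)/|BC| = (0.1928,0.9812); ey = (-0.9812,0.1928)
P = B + -3.22·ex + -1.97·ey = (-1.9644,-1.2451)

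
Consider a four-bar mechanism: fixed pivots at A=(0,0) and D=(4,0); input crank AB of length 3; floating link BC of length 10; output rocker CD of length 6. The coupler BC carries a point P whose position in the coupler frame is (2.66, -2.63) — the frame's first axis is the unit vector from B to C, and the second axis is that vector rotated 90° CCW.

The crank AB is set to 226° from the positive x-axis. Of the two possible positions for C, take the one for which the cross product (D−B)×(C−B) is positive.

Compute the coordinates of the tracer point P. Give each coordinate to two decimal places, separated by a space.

1.60 -1.51

A=(0,0), D=(4.00,0)
B = A + 3.00·(cos226°, sin226°) = (-2.0840, -2.1580)
|BD| = 6.4554
circle(B,10.00) ∩ circle(D,6.00): a=8.1848, h=5.7454
  candidates: C₊=(3.7093,5.9930) cross=37.088; C₋=(7.5506,-4.8367) cross=-37.088
  mode + wants cross > 0 → take C=(3.7093,5.9930) (cross=37.088)
ex = (C−B)/|BC| = (0.5793,0.8151); ey = (-0.8151,0.5793)
P = B + 2.66·ex + -2.63·ey = (1.6007,-1.5135)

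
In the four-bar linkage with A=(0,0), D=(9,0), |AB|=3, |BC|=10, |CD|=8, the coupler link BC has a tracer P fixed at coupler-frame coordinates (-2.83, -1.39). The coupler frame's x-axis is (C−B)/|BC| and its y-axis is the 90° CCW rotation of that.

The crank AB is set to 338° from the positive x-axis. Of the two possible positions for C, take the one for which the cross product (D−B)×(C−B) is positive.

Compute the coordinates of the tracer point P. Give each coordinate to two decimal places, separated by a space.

A=(0,0), D=(9.00,0)
B = A + 3.00·(cos338°, sin338°) = (2.7816, -1.1238)
|BD| = 6.3192
circle(B,10.00) ∩ circle(D,8.00): a=6.0081, h=7.9939
  candidates: C₊=(7.2722,7.8112) cross=50.515; C₋=(10.1155,-7.9218) cross=-50.515
  mode + wants cross > 0 → take C=(7.2722,7.8112) (cross=50.515)
ex = (C−B)/|BC| = (0.4491,0.8935); ey = (-0.8935,0.4491)
P = B + -2.83·ex + -1.39·ey = (2.7527,-4.2766)

2.75 -4.28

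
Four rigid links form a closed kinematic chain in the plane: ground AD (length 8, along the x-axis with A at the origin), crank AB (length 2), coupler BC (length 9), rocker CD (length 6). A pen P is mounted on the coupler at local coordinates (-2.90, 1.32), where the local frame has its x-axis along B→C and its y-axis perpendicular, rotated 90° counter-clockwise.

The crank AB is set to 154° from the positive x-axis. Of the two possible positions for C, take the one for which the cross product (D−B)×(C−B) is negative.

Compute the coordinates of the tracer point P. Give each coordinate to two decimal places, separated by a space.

A=(0,0), D=(8.00,0)
B = A + 2.00·(cos154°, sin154°) = (-1.7976, 0.8767)
|BD| = 9.8367
circle(B,9.00) ∩ circle(D,6.00): a=7.2057, h=5.3924
  candidates: C₊=(5.8601,5.6054) cross=53.043; C₋=(4.8988,-5.1364) cross=-53.043
  mode - wants cross < 0 → take C=(4.8988,-5.1364) (cross=-53.043)
ex = (C−B)/|BC| = (0.7440,-0.6681); ey = (0.6681,0.7440)
P = B + -2.90·ex + 1.32·ey = (-3.0734,3.7965)

-3.07 3.80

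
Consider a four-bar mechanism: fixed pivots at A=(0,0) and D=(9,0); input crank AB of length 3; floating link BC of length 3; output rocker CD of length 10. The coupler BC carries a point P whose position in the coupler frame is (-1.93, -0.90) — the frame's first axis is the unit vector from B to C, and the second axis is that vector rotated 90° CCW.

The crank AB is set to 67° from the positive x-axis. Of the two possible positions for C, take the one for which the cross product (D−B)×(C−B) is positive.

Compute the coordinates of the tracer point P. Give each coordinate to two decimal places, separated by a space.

2.30 0.95

A=(0,0), D=(9.00,0)
B = A + 3.00·(cos67°, sin67°) = (1.1722, 2.7615)
|BD| = 8.3006
circle(B,3.00) ∩ circle(D,10.00): a=-1.3312, h=2.6885
  candidates: C₊=(0.8113,5.7397) cross=22.316; C₋=(-0.9776,0.6690) cross=-22.316
  mode + wants cross > 0 → take C=(0.8113,5.7397) (cross=22.316)
ex = (C−B)/|BC| = (-0.1203,0.9927); ey = (-0.9927,-0.1203)
P = B + -1.93·ex + -0.90·ey = (2.2979,0.9538)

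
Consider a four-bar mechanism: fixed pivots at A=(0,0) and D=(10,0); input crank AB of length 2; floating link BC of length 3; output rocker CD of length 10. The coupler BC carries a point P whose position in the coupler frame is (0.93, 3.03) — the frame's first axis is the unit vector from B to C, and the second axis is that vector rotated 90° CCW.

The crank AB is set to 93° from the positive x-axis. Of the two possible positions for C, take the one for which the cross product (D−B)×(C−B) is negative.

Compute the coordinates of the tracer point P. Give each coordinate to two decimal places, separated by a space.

2.97 1.22

A=(0,0), D=(10.00,0)
B = A + 2.00·(cos93°, sin93°) = (-0.1047, 1.9973)
|BD| = 10.3002
circle(B,3.00) ∩ circle(D,10.00): a=0.7327, h=2.9092
  candidates: C₊=(1.1782,4.7091) cross=29.965; C₋=(0.0500,-0.9988) cross=-29.965
  mode - wants cross < 0 → take C=(0.0500,-0.9988) (cross=-29.965)
ex = (C−B)/|BC| = (0.0516,-0.9987); ey = (0.9987,0.0516)
P = B + 0.93·ex + 3.03·ey = (2.9692,1.2247)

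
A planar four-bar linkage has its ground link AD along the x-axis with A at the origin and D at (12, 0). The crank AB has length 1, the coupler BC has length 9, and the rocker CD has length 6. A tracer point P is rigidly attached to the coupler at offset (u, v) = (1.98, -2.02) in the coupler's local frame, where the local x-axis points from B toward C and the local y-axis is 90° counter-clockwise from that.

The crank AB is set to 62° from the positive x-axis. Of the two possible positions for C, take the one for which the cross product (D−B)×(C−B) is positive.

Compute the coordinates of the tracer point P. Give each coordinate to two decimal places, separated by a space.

A=(0,0), D=(12.00,0)
B = A + 1.00·(cos62°, sin62°) = (0.4695, 0.8829)
|BD| = 11.5643
circle(B,9.00) ∩ circle(D,6.00): a=7.7278, h=4.6132
  candidates: C₊=(8.5269,4.8926) cross=53.348; C₋=(7.8225,-4.3068) cross=-53.348
  mode + wants cross > 0 → take C=(8.5269,4.8926) (cross=53.348)
ex = (C−B)/|BC| = (0.8953,0.4455); ey = (-0.4455,0.8953)
P = B + 1.98·ex + -2.02·ey = (3.1421,-0.0434)

3.14 -0.04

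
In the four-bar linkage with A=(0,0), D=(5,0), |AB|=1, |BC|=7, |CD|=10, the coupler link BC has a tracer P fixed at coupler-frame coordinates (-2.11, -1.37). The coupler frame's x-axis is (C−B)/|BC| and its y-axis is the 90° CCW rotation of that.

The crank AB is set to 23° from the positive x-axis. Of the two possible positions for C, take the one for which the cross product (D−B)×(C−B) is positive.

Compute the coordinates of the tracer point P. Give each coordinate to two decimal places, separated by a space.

3.18 -0.71

A=(0,0), D=(5.00,0)
B = A + 1.00·(cos23°, sin23°) = (0.9205, 0.3907)
|BD| = 4.0982
circle(B,7.00) ∩ circle(D,10.00): a=-4.1732, h=5.6200
  candidates: C₊=(-2.6979,6.3830) cross=23.032; C₋=(-3.7695,-4.8058) cross=-23.032
  mode + wants cross > 0 → take C=(-2.6979,6.3830) (cross=23.032)
ex = (C−B)/|BC| = (-0.5169,0.8560); ey = (-0.8560,-0.5169)
P = B + -2.11·ex + -1.37·ey = (3.1840,-0.7073)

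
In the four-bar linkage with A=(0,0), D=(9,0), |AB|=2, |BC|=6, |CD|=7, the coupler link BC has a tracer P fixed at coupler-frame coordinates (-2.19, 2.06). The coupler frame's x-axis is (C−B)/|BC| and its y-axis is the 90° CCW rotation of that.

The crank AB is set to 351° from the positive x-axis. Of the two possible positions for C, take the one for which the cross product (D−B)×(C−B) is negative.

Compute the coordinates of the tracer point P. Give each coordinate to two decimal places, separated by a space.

2.76 2.59

A=(0,0), D=(9.00,0)
B = A + 2.00·(cos351°, sin351°) = (1.9754, -0.3129)
|BD| = 7.0316
circle(B,6.00) ∩ circle(D,7.00): a=2.5914, h=5.4115
  candidates: C₊=(4.3234,5.2086) cross=38.052; C₋=(4.8050,-5.6037) cross=-38.052
  mode - wants cross < 0 → take C=(4.8050,-5.6037) (cross=-38.052)
ex = (C−B)/|BC| = (0.4716,-0.8818); ey = (0.8818,0.4716)
P = B + -2.19·ex + 2.06·ey = (2.7591,2.5898)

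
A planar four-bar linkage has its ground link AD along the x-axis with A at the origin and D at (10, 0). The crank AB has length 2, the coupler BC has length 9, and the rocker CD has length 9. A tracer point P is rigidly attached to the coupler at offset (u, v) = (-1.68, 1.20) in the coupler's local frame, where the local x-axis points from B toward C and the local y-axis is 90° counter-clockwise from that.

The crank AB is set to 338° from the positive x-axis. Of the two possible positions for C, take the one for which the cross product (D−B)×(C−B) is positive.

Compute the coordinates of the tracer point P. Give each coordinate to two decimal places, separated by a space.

0.12 -1.86

A=(0,0), D=(10.00,0)
B = A + 2.00·(cos338°, sin338°) = (1.8544, -0.7492)
|BD| = 8.1800
circle(B,9.00) ∩ circle(D,9.00): a=4.0900, h=8.0170
  candidates: C₊=(5.1929,7.6087) cross=65.579; C₋=(6.6615,-8.3579) cross=-65.579
  mode + wants cross > 0 → take C=(5.1929,7.6087) (cross=65.579)
ex = (C−B)/|BC| = (0.3709,0.9287); ey = (-0.9287,0.3709)
P = B + -1.68·ex + 1.20·ey = (0.1168,-1.8642)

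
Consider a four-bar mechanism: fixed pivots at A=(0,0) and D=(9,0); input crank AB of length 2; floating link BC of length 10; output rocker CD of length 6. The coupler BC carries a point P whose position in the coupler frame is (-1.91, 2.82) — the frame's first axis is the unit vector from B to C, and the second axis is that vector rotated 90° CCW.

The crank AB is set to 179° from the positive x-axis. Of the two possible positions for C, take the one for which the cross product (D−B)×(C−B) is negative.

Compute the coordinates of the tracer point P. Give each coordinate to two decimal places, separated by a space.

A=(0,0), D=(9.00,0)
B = A + 2.00·(cos179°, sin179°) = (-1.9997, 0.0349)
|BD| = 10.9998
circle(B,10.00) ∩ circle(D,6.00): a=8.4090, h=5.4119
  candidates: C₊=(6.4265,5.4200) cross=59.529; C₋=(6.3921,-5.4036) cross=-59.529
  mode - wants cross < 0 → take C=(6.3921,-5.4036) (cross=-59.529)
ex = (C−B)/|BC| = (0.8392,-0.5439); ey = (0.5439,0.8392)
P = B + -1.91·ex + 2.82·ey = (-2.0689,3.4402)

-2.07 3.44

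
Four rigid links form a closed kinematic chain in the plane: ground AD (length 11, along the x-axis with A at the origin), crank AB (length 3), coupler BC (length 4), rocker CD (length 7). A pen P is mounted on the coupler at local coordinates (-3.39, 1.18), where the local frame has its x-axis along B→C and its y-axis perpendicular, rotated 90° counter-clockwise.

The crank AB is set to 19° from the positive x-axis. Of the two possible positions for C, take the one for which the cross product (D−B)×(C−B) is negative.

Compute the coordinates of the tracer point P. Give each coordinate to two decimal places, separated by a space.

A=(0,0), D=(11.00,0)
B = A + 3.00·(cos19°, sin19°) = (2.8366, 0.9767)
|BD| = 8.2217
circle(B,4.00) ∩ circle(D,7.00): a=2.1039, h=3.4020
  candidates: C₊=(5.3297,4.1046) cross=27.970; C₋=(4.5215,-2.6511) cross=-27.970
  mode - wants cross < 0 → take C=(4.5215,-2.6511) (cross=-27.970)
ex = (C−B)/|BC| = (0.4212,-0.9070); ey = (0.9070,0.4212)
P = B + -3.39·ex + 1.18·ey = (2.4788,4.5483)

2.48 4.55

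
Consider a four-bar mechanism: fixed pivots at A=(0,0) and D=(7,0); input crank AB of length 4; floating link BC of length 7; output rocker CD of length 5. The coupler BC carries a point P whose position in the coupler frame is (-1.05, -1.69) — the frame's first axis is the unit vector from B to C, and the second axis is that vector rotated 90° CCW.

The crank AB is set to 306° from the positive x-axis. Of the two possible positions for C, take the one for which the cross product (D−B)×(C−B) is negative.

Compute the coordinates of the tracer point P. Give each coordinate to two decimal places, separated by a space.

1.02 -4.71

A=(0,0), D=(7.00,0)
B = A + 4.00·(cos306°, sin306°) = (2.3511, -3.2361)
|BD| = 5.6643
circle(B,7.00) ∩ circle(D,5.00): a=4.9507, h=4.9488
  candidates: C₊=(3.5870,3.6540) cross=28.031; C₋=(9.2416,-4.4693) cross=-28.031
  mode - wants cross < 0 → take C=(9.2416,-4.4693) (cross=-28.031)
ex = (C−B)/|BC| = (0.9844,-0.1762); ey = (0.1762,0.9844)
P = B + -1.05·ex + -1.69·ey = (1.0198,-4.7146)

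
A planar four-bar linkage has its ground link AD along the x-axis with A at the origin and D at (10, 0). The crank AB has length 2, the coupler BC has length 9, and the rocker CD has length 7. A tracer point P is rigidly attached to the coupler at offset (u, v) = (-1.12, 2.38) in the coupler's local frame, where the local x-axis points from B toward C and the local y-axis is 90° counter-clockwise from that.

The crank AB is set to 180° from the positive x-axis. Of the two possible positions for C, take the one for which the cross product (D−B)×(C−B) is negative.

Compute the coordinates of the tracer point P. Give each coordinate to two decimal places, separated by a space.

-1.53 2.59

A=(0,0), D=(10.00,0)
B = A + 2.00·(cos180°, sin180°) = (-2.0000, 0.0000)
|BD| = 12.0000
circle(B,9.00) ∩ circle(D,7.00): a=7.3333, h=5.2175
  candidates: C₊=(5.3333,5.2175) cross=62.610; C₋=(5.3333,-5.2175) cross=-62.610
  mode - wants cross < 0 → take C=(5.3333,-5.2175) (cross=-62.610)
ex = (C−B)/|BC| = (0.8148,-0.5797); ey = (0.5797,0.8148)
P = B + -1.12·ex + 2.38·ey = (-1.5329,2.5885)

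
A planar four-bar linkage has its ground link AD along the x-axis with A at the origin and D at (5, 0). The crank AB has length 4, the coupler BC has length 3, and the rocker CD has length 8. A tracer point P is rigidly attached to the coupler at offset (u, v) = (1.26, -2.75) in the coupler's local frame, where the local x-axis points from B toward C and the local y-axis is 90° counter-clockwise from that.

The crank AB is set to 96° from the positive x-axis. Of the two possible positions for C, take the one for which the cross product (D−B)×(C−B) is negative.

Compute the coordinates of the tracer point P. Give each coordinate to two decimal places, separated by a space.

-3.14 5.29

A=(0,0), D=(5.00,0)
B = A + 4.00·(cos96°, sin96°) = (-0.4181, 3.9781)
|BD| = 6.7217
circle(B,3.00) ∩ circle(D,8.00): a=-0.7304, h=2.9097
  candidates: C₊=(0.7152,6.7558) cross=19.558; C₋=(-2.7289,2.0649) cross=-19.558
  mode - wants cross < 0 → take C=(-2.7289,2.0649) (cross=-19.558)
ex = (C−B)/|BC| = (-0.7703,-0.6377); ey = (0.6377,-0.7703)
P = B + 1.26·ex + -2.75·ey = (-3.1424,5.2928)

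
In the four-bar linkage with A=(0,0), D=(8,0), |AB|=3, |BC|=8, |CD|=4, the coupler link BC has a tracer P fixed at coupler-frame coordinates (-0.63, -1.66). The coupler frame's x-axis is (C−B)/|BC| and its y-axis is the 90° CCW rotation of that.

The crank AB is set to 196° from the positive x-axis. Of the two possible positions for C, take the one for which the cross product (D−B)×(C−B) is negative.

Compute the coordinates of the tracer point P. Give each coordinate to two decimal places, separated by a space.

A=(0,0), D=(8.00,0)
B = A + 3.00·(cos196°, sin196°) = (-2.8838, -0.8269)
|BD| = 10.9152
circle(B,8.00) ∩ circle(D,4.00): a=7.6564, h=2.3195
  candidates: C₊=(4.5748,2.0660) cross=25.318; C₋=(4.9263,-2.5597) cross=-25.318
  mode - wants cross < 0 → take C=(4.9263,-2.5597) (cross=-25.318)
ex = (C−B)/|BC| = (0.9763,-0.2166); ey = (0.2166,0.9763)
P = B + -0.63·ex + -1.66·ey = (-3.8584,-2.3110)

-3.86 -2.31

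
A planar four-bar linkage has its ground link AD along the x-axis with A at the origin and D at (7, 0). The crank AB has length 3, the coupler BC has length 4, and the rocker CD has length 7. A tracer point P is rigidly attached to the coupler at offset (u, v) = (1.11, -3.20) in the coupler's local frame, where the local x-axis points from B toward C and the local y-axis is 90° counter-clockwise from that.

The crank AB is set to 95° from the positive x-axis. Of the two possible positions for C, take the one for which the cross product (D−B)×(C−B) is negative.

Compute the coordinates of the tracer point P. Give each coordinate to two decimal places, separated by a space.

-3.36 1.62

A=(0,0), D=(7.00,0)
B = A + 3.00·(cos95°, sin95°) = (-0.2615, 2.9886)
|BD| = 7.8524
circle(B,4.00) ∩ circle(D,7.00): a=1.8249, h=3.5594
  candidates: C₊=(2.7808,5.5856) cross=27.950; C₋=(0.0714,-0.9975) cross=-27.950
  mode - wants cross < 0 → take C=(0.0714,-0.9975) (cross=-27.950)
ex = (C−B)/|BC| = (0.0832,-0.9965); ey = (0.9965,0.0832)
P = B + 1.11·ex + -3.20·ey = (-3.3580,1.6161)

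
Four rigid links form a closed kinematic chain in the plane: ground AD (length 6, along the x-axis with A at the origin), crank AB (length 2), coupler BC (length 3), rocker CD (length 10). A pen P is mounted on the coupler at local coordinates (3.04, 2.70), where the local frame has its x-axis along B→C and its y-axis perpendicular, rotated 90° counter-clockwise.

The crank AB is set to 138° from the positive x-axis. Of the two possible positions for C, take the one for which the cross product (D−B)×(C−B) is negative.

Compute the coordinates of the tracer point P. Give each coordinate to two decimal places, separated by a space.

A=(0,0), D=(6.00,0)
B = A + 2.00·(cos138°, sin138°) = (-1.4863, 1.3383)
|BD| = 7.6050
circle(B,3.00) ∩ circle(D,10.00): a=-2.1805, h=2.0605
  candidates: C₊=(-3.2701,3.7503) cross=15.670; C₋=(-3.9953,-0.3064) cross=-15.670
  mode - wants cross < 0 → take C=(-3.9953,-0.3064) (cross=-15.670)
ex = (C−B)/|BC| = (-0.8363,-0.5482); ey = (0.5482,-0.8363)
P = B + 3.04·ex + 2.70·ey = (-2.5486,-2.5864)

-2.55 -2.59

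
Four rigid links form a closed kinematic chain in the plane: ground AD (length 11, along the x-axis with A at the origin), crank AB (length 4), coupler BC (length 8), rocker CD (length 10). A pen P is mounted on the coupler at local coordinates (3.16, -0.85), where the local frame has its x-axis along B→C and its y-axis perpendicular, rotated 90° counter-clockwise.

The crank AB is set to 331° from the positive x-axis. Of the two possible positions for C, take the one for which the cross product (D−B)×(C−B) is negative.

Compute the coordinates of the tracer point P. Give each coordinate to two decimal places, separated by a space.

A=(0,0), D=(11.00,0)
B = A + 4.00·(cos331°, sin331°) = (3.4985, -1.9392)
|BD| = 7.7481
circle(B,8.00) ∩ circle(D,10.00): a=1.5509, h=7.8482
  candidates: C₊=(3.0357,6.0474) cross=60.809; C₋=(6.9643,-9.1495) cross=-60.809
  mode - wants cross < 0 → take C=(6.9643,-9.1495) (cross=-60.809)
ex = (C−B)/|BC| = (0.4332,-0.9013); ey = (0.9013,0.4332)
P = B + 3.16·ex + -0.85·ey = (4.1014,-5.1555)

4.10 -5.16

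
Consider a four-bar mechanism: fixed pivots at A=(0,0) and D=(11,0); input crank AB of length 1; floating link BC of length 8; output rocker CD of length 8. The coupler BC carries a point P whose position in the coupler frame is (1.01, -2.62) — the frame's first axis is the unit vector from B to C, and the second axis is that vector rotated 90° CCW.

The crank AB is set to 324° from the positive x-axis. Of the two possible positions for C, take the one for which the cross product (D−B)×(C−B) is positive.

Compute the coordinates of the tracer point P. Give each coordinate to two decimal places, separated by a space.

A=(0,0), D=(11.00,0)
B = A + 1.00·(cos324°, sin324°) = (0.8090, -0.5878)
|BD| = 10.2079
circle(B,8.00) ∩ circle(D,8.00): a=5.1040, h=6.1603
  candidates: C₊=(5.5498,5.8562) cross=62.884; C₋=(6.2592,-6.4440) cross=-62.884
  mode + wants cross > 0 → take C=(5.5498,5.8562) (cross=62.884)
ex = (C−B)/|BC| = (0.5926,0.8055); ey = (-0.8055,0.5926)
P = B + 1.01·ex + -2.62·ey = (3.5179,-1.3268)

3.52 -1.33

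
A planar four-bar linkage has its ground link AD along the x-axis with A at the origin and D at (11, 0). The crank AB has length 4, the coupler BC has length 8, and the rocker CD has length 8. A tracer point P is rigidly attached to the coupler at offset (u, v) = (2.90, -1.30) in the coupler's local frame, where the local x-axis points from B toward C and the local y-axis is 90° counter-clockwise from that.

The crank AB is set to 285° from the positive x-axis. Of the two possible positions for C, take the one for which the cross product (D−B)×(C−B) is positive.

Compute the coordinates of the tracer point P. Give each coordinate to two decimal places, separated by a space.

A=(0,0), D=(11.00,0)
B = A + 4.00·(cos285°, sin285°) = (1.0353, -3.8637)
|BD| = 10.6876
circle(B,8.00) ∩ circle(D,8.00): a=5.3438, h=5.9535
  candidates: C₊=(3.8654,3.6190) cross=63.628; C₋=(8.1699,-7.4827) cross=-63.628
  mode + wants cross > 0 → take C=(3.8654,3.6190) (cross=63.628)
ex = (C−B)/|BC| = (0.3538,0.9353); ey = (-0.9353,0.3538)
P = B + 2.90·ex + -1.30·ey = (3.2771,-1.6111)

3.28 -1.61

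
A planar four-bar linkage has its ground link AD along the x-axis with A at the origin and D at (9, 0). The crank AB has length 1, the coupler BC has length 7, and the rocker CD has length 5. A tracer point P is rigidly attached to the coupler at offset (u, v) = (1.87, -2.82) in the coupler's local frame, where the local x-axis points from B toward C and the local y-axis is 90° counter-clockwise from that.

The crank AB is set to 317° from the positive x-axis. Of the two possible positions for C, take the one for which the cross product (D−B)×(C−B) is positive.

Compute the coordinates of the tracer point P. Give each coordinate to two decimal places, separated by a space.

4.00 -1.55

A=(0,0), D=(9.00,0)
B = A + 1.00·(cos317°, sin317°) = (0.7314, -0.6820)
|BD| = 8.2967
circle(B,7.00) ∩ circle(D,5.00): a=5.5947, h=4.2070
  candidates: C₊=(5.9613,3.9707) cross=34.905; C₋=(6.6530,-4.4149) cross=-34.905
  mode + wants cross > 0 → take C=(5.9613,3.9707) (cross=34.905)
ex = (C−B)/|BC| = (0.7471,0.6647); ey = (-0.6647,0.7471)
P = B + 1.87·ex + -2.82·ey = (4.0029,-1.5460)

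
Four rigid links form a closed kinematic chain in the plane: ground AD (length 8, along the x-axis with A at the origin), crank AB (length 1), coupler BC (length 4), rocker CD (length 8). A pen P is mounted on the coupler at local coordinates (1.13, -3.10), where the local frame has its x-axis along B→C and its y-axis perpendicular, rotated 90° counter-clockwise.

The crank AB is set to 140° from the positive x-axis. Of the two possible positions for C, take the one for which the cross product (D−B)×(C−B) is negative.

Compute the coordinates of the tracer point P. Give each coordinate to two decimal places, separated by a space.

A=(0,0), D=(8.00,0)
B = A + 1.00·(cos140°, sin140°) = (-0.7660, 0.6428)
|BD| = 8.7896
circle(B,4.00) ∩ circle(D,8.00): a=1.6643, h=3.6373
  candidates: C₊=(1.1598,4.1487) cross=31.971; C₋=(0.6278,-3.1065) cross=-31.971
  mode - wants cross < 0 → take C=(0.6278,-3.1065) (cross=-31.971)
ex = (C−B)/|BC| = (0.3485,-0.9373); ey = (0.9373,0.3485)
P = B + 1.13·ex + -3.10·ey = (-3.2780,-1.4966)

-3.28 -1.50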